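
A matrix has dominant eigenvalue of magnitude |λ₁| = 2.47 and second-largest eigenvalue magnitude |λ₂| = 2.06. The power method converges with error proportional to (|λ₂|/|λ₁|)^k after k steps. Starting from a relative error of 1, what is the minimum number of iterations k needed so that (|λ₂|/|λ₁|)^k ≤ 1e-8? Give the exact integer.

102

|λ₂/λ₁| = 2.06/2.47 = 0.83401
Need k ≥ ln(1e-8) / ln(0.83401) = -18.4207 / -0.1815 ≈ 101.485
Smallest integer k satisfying the bound: 102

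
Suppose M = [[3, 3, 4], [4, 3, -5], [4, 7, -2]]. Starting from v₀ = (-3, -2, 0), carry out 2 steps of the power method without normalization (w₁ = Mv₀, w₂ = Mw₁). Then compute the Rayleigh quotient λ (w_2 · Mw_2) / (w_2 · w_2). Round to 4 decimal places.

w1 = Mv₀ = (-15, -18, -26)
w2 = Mw1 = (-203, 16, -134)
Mw2 = (-1097, -94, -432)
w2·Mw2 = (-203)·(-1097) + 16·(-94) + (-134)·(-432) = 279075; w2·w2 = (-203)·(-203) + 16·16 + (-134)·(-134) = 59421
λ ≈ 279075/59421 = 4.6966

λ ≈ 4.6966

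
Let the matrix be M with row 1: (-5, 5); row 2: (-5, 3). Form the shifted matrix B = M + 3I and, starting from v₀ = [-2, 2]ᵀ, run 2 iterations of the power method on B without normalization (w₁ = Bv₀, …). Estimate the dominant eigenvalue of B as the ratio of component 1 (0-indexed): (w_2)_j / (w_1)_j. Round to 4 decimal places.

B = M + 3I has rows (-2, 5); (-5, 6)
w1 = Bv₀ = (14, 22)
w2 = Bw1 = (82, 62)
Ratio: 62/22 = 2.8182

2.8182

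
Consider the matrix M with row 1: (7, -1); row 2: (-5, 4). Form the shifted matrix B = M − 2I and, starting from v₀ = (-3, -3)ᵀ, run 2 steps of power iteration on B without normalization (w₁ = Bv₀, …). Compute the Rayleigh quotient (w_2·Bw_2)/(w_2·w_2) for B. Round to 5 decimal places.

B = M − 2I has rows (5, -1); (-5, 2)
w1 = Bv₀ = (5·(-3) + (-1)·(-3); (-5)·(-3) + 2·(-3)) = (-12, 9)
w2 = Bw1 = (5·(-12) + (-1)·9; (-5)·(-12) + 2·9) = (-69, 78)
Bw2 = (-423, 501)
w2·Bw2 = 68265; w2·w2 = 10845; μ ≈ 68265/10845 = 6.29461

6.29461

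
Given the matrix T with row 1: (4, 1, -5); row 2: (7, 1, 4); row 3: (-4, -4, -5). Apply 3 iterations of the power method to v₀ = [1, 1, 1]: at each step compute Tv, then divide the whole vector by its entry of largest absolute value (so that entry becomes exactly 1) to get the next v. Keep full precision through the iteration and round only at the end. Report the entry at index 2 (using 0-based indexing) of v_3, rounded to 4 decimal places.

-0.4109

Tv0 = (0.00000, 12.00000, -13.00000); divide by -13.00000 → v1 = (0.00000, -0.92308, 1.00000)
Tv1 = (-5.92308, 3.07692, -1.30769); divide by -5.92308 → v2 = (1.00000, -0.51948, 0.22078)
Tv2 = (2.37662, 7.36364, -3.02597); divide by 7.36364 → v3 = (0.32275, 1.00000, -0.41093)
Requested entry of v3: -233/567 = -0.4109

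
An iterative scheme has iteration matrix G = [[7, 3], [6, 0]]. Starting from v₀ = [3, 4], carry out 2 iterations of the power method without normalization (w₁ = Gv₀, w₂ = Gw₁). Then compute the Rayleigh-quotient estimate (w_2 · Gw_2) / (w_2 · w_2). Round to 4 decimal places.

w1 = Gv₀ = (7·3 + 3·4; 6·3 + 0·4) = (33, 18)
w2 = Gw1 = (7·33 + 3·18; 6·33 + 0·18) = (285, 198)
Gw2 = (2589, 1710)
w2·Gw2 = 285·2589 + 198·1710 = 1076445; w2·w2 = 285·285 + 198·198 = 120429
λ ≈ 1076445/120429 = 8.9384

8.9384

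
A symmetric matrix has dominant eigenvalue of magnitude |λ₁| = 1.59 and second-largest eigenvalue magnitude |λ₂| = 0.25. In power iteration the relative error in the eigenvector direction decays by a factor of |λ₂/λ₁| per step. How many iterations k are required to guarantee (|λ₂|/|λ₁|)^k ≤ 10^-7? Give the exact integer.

9

|λ₂/λ₁| = 0.25/1.59 = 0.15723
Need k ≥ ln(10^-7) / ln(0.15723) = -16.1181 / -1.8500 ≈ 8.712
Smallest integer k satisfying the bound: 9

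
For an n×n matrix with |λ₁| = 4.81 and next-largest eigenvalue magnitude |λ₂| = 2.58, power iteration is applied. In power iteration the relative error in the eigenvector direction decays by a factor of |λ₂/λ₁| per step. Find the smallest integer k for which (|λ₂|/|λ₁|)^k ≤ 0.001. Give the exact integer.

12

|λ₂/λ₁| = 2.58/4.81 = 0.53638
Need k ≥ ln(0.001) / ln(0.53638) = -6.9078 / -0.6229 ≈ 11.090
Smallest integer k satisfying the bound: 12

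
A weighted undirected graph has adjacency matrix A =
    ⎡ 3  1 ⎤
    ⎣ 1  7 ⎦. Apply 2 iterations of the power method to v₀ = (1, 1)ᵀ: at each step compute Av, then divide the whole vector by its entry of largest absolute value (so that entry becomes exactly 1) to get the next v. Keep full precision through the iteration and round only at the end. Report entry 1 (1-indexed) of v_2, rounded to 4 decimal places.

0.3333

Av0 = (4.00000, 8.00000); divide by 8.00000 → v1 = (0.50000, 1.00000)
Av1 = (2.50000, 7.50000); divide by 7.50000 → v2 = (0.33333, 1.00000)
Requested entry of v2: 20/60 = 0.3333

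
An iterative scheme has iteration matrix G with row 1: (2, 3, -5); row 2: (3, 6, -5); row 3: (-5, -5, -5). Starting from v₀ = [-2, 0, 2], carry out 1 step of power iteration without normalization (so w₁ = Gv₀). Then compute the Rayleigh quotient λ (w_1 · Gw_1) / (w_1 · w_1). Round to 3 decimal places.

λ ≈ 7.239

w1 = Gv₀ = (2·(-2) + 3·0 + (-5)·2; 3·(-2) + 6·0 + (-5)·2; (-5)·(-2) + (-5)·0 + (-5)·2) = (-14, -16, 0)
Gw1 = (-76, -138, 150)
w1·Gw1 = (-14)·(-76) + (-16)·(-138) + 0·150 = 3272; w1·w1 = (-14)·(-14) + (-16)·(-16) + 0·0 = 452
λ ≈ 3272/452 = 7.239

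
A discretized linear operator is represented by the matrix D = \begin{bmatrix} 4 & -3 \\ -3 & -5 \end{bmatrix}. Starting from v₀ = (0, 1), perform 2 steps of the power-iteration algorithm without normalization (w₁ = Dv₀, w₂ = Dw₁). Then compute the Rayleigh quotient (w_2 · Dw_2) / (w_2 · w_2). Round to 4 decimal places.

w1 = Dv₀ = (-3, -5)
w2 = Dw1 = (3, 34)
Dw2 = (-90, -179)
w2·Dw2 = 3·(-90) + 34·(-179) = -6356; w2·w2 = 3·3 + 34·34 = 1165
λ ≈ -6356/1165 = -5.4558

λ ≈ -5.4558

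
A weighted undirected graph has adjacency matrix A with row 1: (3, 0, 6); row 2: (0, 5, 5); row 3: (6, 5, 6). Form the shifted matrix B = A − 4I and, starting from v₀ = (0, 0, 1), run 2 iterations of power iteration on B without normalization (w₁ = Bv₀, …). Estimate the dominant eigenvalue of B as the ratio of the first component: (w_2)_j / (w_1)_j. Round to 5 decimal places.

B = A − 4I has rows (-1, 0, 6); (0, 1, 5); (6, 5, 2)
w1 = Bv₀ = ((-1)·0 + 0·0 + 6·1; 0·0 + 1·0 + 5·1; 6·0 + 5·0 + 2·1) = (6, 5, 2)
w2 = Bw1 = ((-1)·6 + 0·5 + 6·2; 0·6 + 1·5 + 5·2; 6·6 + 5·5 + 2·2) = (6, 15, 65)
Ratio: 6/6 = 1.00000

1.00000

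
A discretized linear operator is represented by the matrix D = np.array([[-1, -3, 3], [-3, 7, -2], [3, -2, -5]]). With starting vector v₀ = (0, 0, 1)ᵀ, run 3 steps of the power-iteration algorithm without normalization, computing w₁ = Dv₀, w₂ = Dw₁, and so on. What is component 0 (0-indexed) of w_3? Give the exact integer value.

w1 = Dv₀ = ((-1)·0 + (-3)·0 + 3·1; (-3)·0 + 7·0 + (-2)·1; 3·0 + (-2)·0 + (-5)·1) = (3, -2, -5)
w2 = Dw1 = ((-1)·3 + (-3)·(-2) + 3·(-5); (-3)·3 + 7·(-2) + (-2)·(-5); 3·3 + (-2)·(-2) + (-5)·(-5)) = (-12, -13, 38)
w3 = Dw2 = (165, -131, -200)
The requested component of w3 is 165.

165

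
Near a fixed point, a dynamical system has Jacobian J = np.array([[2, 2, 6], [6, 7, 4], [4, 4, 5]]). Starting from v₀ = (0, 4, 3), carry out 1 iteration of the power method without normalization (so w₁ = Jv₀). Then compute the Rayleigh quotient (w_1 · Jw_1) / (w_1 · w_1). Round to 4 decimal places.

w1 = Jv₀ = (2·0 + 2·4 + 6·3; 6·0 + 7·4 + 4·3; 4·0 + 4·4 + 5·3) = (26, 40, 31)
Jw1 = (318, 560, 419)
w1·Jw1 = 26·318 + 40·560 + 31·419 = 43657; w1·w1 = 26·26 + 40·40 + 31·31 = 3237
λ ≈ 43657/3237 = 13.4869

λ ≈ 13.4869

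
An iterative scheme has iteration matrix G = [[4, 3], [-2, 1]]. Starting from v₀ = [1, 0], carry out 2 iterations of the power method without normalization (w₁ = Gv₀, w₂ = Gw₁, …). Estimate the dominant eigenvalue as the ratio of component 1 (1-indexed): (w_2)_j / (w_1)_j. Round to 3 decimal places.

2.500

w1 = Gv₀ = (4·1 + 3·0; (-2)·1 + 1·0) = (4, -2)
w2 = Gw1 = (4·4 + 3·(-2); (-2)·4 + 1·(-2)) = (10, -10)
Ratio at component: 10 / 4 = 2.500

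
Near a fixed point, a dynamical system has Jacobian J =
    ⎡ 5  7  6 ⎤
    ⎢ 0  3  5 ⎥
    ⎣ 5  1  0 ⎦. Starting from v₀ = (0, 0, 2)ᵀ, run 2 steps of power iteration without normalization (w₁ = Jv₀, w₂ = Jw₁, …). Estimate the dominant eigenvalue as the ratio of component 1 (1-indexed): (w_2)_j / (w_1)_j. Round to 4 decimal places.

w1 = Jv₀ = (5·0 + 7·0 + 6·2; 0·0 + 3·0 + 5·2; 5·0 + 1·0 + 0·2) = (12, 10, 0)
w2 = Jw1 = (5·12 + 7·10 + 6·0; 0·12 + 3·10 + 5·0; 5·12 + 1·10 + 0·0) = (130, 30, 70)
Ratio at component: 130 / 12 = 10.8333

10.8333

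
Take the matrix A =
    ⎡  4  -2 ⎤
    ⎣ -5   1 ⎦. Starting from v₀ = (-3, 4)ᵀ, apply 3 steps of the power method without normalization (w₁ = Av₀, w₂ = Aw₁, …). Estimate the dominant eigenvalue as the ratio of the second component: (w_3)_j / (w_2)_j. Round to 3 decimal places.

λ ≈ 5.958

w1 = Av₀ = (4·(-3) + (-2)·4; (-5)·(-3) + 1·4) = (-20, 19)
w2 = Aw1 = (4·(-20) + (-2)·19; (-5)·(-20) + 1·19) = (-118, 119)
w3 = Aw2 = (-710, 709)
Ratio at component: 709 / 119 = 5.958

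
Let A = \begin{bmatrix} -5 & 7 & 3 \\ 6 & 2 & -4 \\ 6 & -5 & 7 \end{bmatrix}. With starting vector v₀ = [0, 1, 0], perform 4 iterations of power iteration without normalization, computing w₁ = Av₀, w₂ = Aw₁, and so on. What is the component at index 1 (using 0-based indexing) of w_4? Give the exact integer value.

5922

w1 = Av₀ = ((-5)·0 + 7·1 + 3·0; 6·0 + 2·1 + (-4)·0; 6·0 + (-5)·1 + 7·0) = (7, 2, -5)
w2 = Aw1 = ((-5)·7 + 7·2 + 3·(-5); 6·7 + 2·2 + (-4)·(-5); 6·7 + (-5)·2 + 7·(-5)) = (-36, 66, -3)
w3 = Aw2 = (633, -72, -567)
w4 = Aw3 = (-5370, 5922, 189)
The requested component of w4 is 5922.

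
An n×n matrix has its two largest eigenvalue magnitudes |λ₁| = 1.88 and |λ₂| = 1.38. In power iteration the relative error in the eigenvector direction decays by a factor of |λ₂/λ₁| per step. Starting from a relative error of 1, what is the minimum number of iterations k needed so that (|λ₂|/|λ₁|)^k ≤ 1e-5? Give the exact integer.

|λ₂/λ₁| = 1.38/1.88 = 0.73404
Need k ≥ ln(1e-5) / ln(0.73404) = -11.5129 / -0.3092 ≈ 37.236
Smallest integer k satisfying the bound: 38

38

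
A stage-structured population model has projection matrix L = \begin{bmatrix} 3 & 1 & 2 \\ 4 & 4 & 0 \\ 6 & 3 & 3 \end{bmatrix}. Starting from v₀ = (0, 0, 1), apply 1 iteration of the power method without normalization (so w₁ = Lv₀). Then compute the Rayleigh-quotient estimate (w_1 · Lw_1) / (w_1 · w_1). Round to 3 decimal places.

λ ≈ 6.692

w1 = Lv₀ = (3·0 + 1·0 + 2·1; 4·0 + 4·0 + 0·1; 6·0 + 3·0 + 3·1) = (2, 0, 3)
Lw1 = (12, 8, 21)
w1·Lw1 = 2·12 + 0·8 + 3·21 = 87; w1·w1 = 2·2 + 0·0 + 3·3 = 13
λ ≈ 87/13 = 6.692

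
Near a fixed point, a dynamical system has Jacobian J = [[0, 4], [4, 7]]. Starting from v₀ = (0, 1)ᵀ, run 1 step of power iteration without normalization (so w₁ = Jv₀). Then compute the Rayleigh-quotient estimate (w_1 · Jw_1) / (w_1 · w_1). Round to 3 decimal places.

λ ≈ 8.723

w1 = Jv₀ = (0·0 + 4·1; 4·0 + 7·1) = (4, 7)
Jw1 = (28, 65)
w1·Jw1 = 4·28 + 7·65 = 567; w1·w1 = 4·4 + 7·7 = 65
λ ≈ 567/65 = 8.723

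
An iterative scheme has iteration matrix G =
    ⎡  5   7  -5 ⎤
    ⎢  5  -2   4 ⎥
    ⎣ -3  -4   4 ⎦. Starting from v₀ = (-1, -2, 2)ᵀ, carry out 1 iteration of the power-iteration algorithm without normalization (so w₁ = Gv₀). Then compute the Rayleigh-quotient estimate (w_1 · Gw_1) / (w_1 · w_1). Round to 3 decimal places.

w1 = Gv₀ = (-29, 7, 19)
Gw1 = (-191, -83, 135)
w1·Gw1 = (-29)·(-191) + 7·(-83) + 19·135 = 7523; w1·w1 = (-29)·(-29) + 7·7 + 19·19 = 1251
λ ≈ 7523/1251 = 6.014

λ ≈ 6.014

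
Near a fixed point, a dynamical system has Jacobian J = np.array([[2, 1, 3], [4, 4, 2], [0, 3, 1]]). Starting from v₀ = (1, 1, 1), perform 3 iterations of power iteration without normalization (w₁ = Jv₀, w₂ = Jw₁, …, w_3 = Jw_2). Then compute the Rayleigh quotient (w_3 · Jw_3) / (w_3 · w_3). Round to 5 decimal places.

λ ≈ 6.99396

w1 = Jv₀ = (2·1 + 1·1 + 3·1; 4·1 + 4·1 + 2·1; 0·1 + 3·1 + 1·1) = (6, 10, 4)
w2 = Jw1 = (2·6 + 1·10 + 3·4; 4·6 + 4·10 + 2·4; 0·6 + 3·10 + 1·4) = (34, 72, 34)
w3 = Jw2 = (242, 492, 250)
Jw3 = (1726, 3436, 1726)
w3·Jw3 = 242·1726 + 492·3436 + 250·1726 = 2539704; w3·w3 = 242·242 + 492·492 + 250·250 = 363128
λ ≈ 2539704/363128 = 6.99396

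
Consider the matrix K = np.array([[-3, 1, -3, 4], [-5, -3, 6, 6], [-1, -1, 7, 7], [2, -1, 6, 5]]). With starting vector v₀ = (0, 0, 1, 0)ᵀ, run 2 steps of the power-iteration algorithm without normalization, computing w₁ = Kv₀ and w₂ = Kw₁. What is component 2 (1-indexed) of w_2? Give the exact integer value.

75

w1 = Kv₀ = (-3, 6, 7, 6)
w2 = Kw1 = (18, 75, 88, 60)
The requested component of w2 is 75.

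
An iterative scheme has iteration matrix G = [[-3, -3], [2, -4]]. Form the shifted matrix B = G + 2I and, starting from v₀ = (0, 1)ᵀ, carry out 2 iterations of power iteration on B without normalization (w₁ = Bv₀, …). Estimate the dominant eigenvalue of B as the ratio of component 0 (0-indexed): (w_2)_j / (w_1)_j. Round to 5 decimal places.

μ ≈ -3.00000

B = G + 2I has rows (-1, -3); (2, -2)
w1 = Bv₀ = ((-1)·0 + (-3)·1; 2·0 + (-2)·1) = (-3, -2)
w2 = Bw1 = ((-1)·(-3) + (-3)·(-2); 2·(-3) + (-2)·(-2)) = (9, -2)
Ratio: 9/-3 = -3.00000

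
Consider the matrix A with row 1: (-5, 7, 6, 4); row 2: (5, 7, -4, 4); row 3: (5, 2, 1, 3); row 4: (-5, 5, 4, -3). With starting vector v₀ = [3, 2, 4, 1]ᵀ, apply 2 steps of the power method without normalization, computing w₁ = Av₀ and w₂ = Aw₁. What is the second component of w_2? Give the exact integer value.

w1 = Av₀ = ((-5)·3 + 7·2 + 6·4 + 4·1; 5·3 + 7·2 + (-4)·4 + 4·1; 5·3 + 2·2 + 1·4 + 3·1; (-5)·3 + 5·2 + 4·4 + (-3)·1) = (27, 17, 26, 8)
w2 = Aw1 = ((-5)·27 + 7·17 + 6·26 + 4·8; 5·27 + 7·17 + (-4)·26 + 4·8; 5·27 + 2·17 + 1·26 + 3·8; (-5)·27 + 5·17 + 4·26 + (-3)·8) = (172, 182, 219, 30)
The requested component of w2 is 182.

182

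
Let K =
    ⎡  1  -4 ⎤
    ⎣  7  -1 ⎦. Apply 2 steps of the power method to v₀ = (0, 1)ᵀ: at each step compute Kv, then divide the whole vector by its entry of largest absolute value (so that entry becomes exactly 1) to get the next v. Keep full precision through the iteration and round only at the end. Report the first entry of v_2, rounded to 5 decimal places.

Kv0 = (-4.000000, -1.000000); divide by -4.000000 → v1 = (1.000000, 0.250000)
Kv1 = (0.000000, 6.750000); divide by 6.750000 → v2 = (0.000000, 1.000000)
Requested entry of v2: 0/-27 = 0.00000

0.00000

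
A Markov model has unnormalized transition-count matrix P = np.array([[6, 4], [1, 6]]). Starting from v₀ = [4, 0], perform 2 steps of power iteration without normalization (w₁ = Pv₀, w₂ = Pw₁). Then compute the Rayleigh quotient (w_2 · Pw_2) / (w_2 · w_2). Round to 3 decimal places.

7.376

w1 = Pv₀ = (6·4 + 4·0; 1·4 + 6·0) = (24, 4)
w2 = Pw1 = (6·24 + 4·4; 1·24 + 6·4) = (160, 48)
Pw2 = (1152, 448)
w2·Pw2 = 160·1152 + 48·448 = 205824; w2·w2 = 160·160 + 48·48 = 27904
λ ≈ 205824/27904 = 7.376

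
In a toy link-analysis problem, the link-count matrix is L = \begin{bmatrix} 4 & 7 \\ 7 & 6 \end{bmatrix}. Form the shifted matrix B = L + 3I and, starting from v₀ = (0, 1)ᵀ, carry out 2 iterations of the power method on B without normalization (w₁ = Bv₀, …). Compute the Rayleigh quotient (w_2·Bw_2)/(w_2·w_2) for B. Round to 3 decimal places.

B = L + 3I has rows (7, 7); (7, 9)
w1 = Bv₀ = (7·0 + 7·1; 7·0 + 9·1) = (7, 9)
w2 = Bw1 = (7·7 + 7·9; 7·7 + 9·9) = (112, 130)
Bw2 = (1694, 1954)
w2·Bw2 = 443748; w2·w2 = 29444; μ ≈ 443748/29444 = 15.071

μ ≈ 15.071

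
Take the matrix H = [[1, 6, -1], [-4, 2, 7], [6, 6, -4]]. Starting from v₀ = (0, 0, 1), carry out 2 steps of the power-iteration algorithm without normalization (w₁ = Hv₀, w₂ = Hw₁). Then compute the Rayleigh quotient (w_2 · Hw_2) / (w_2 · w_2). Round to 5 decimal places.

w1 = Hv₀ = (1·0 + 6·0 + (-1)·1; (-4)·0 + 2·0 + 7·1; 6·0 + 6·0 + (-4)·1) = (-1, 7, -4)
w2 = Hw1 = (1·(-1) + 6·7 + (-1)·(-4); (-4)·(-1) + 2·7 + 7·(-4); 6·(-1) + 6·7 + (-4)·(-4)) = (45, -10, 52)
Hw2 = (-67, 164, 2)
w2·Hw2 = 45·(-67) + (-10)·164 + 52·2 = -4551; w2·w2 = 45·45 + (-10)·(-10) + 52·52 = 4829
λ ≈ -4551/4829 = -0.94243

λ ≈ -0.94243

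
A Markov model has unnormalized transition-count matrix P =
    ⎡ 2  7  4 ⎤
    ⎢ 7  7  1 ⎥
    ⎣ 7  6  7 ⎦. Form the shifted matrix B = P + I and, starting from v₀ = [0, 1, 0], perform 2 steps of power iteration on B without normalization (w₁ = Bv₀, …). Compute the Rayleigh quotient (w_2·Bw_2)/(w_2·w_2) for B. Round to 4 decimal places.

B = P + I has rows (3, 7, 4); (7, 8, 1); (7, 6, 8)
w1 = Bv₀ = (7, 8, 6)
w2 = Bw1 = (101, 119, 145)
Bw2 = (1716, 1804, 2581)
w2·Bw2 = 762237; w2·w2 = 45387; μ ≈ 762237/45387 = 16.7942

16.7942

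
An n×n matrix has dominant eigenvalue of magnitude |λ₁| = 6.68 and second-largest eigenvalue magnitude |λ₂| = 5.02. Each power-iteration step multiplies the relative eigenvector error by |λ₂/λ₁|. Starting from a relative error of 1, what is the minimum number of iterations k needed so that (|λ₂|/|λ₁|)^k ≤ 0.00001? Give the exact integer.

|λ₂/λ₁| = 5.02/6.68 = 0.75150
Need k ≥ ln(0.00001) / ln(0.75150) = -11.5129 / -0.2857 ≈ 40.299
Smallest integer k satisfying the bound: 41

41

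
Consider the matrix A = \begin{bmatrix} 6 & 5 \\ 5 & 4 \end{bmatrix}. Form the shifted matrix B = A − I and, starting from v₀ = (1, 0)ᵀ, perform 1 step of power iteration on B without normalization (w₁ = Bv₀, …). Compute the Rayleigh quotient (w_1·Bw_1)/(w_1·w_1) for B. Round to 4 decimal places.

B = A − I has rows (5, 5); (5, 3)
w1 = Bv₀ = (5, 5)
Bw1 = (50, 40)
w1·Bw1 = 450; w1·w1 = 50; μ ≈ 450/50 = 9.0000

μ ≈ 9.0000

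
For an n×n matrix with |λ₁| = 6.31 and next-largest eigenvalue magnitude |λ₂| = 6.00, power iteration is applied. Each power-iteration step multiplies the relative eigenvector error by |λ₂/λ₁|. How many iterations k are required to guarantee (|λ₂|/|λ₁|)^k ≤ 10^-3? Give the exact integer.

|λ₂/λ₁| = 6.00/6.31 = 0.95087
Need k ≥ ln(10^-3) / ln(0.95087) = -6.9078 / -0.0504 ≈ 137.123
Smallest integer k satisfying the bound: 138

138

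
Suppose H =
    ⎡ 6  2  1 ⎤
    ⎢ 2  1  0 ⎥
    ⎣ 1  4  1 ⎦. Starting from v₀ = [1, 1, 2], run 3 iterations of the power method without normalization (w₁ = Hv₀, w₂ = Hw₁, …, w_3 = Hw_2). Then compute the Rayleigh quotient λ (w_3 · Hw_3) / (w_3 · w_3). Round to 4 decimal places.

7.0505

w1 = Hv₀ = (6·1 + 2·1 + 1·2; 2·1 + 1·1 + 0·2; 1·1 + 4·1 + 1·2) = (10, 3, 7)
w2 = Hw1 = (6·10 + 2·3 + 1·7; 2·10 + 1·3 + 0·7; 1·10 + 4·3 + 1·7) = (73, 23, 29)
w3 = Hw2 = (513, 169, 194)
Hw3 = (3610, 1195, 1383)
w3·Hw3 = 513·3610 + 169·1195 + 194·1383 = 2322187; w3·w3 = 513·513 + 169·169 + 194·194 = 329366
λ ≈ 2322187/329366 = 7.0505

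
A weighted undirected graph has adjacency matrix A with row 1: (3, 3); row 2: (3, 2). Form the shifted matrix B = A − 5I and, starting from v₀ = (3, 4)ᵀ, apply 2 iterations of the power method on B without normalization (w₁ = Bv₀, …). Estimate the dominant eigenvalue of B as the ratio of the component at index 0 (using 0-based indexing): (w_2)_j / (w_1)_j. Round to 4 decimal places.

B = A − 5I has rows (-2, 3); (3, -3)
w1 = Bv₀ = (6, -3)
w2 = Bw1 = (-21, 27)
Ratio: -21/6 = -3.5000

μ ≈ -3.5000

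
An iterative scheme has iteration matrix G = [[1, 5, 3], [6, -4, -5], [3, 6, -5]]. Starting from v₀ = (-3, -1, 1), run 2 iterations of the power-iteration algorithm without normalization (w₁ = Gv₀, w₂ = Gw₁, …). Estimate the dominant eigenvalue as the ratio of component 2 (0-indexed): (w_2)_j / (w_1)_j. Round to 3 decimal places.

w1 = Gv₀ = (1·(-3) + 5·(-1) + 3·1; 6·(-3) + (-4)·(-1) + (-5)·1; 3·(-3) + 6·(-1) + (-5)·1) = (-5, -19, -20)
w2 = Gw1 = (1·(-5) + 5·(-19) + 3·(-20); 6·(-5) + (-4)·(-19) + (-5)·(-20); 3·(-5) + 6·(-19) + (-5)·(-20)) = (-160, 146, -29)
Ratio at component: -29 / -20 = 1.450

λ ≈ 1.450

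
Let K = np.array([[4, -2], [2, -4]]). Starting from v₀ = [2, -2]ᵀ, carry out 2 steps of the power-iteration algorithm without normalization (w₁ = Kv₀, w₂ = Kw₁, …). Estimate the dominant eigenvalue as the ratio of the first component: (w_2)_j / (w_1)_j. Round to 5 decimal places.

w1 = Kv₀ = (4·2 + (-2)·(-2); 2·2 + (-4)·(-2)) = (12, 12)
w2 = Kw1 = (4·12 + (-2)·12; 2·12 + (-4)·12) = (24, -24)
Ratio at component: 24 / 12 = 2.00000

λ ≈ 2.00000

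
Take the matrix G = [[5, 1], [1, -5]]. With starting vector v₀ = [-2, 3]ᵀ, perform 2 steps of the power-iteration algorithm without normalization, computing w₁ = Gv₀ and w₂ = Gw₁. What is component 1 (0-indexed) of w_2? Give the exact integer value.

78

w1 = Gv₀ = (5·(-2) + 1·3; 1·(-2) + (-5)·3) = (-7, -17)
w2 = Gw1 = (5·(-7) + 1·(-17); 1·(-7) + (-5)·(-17)) = (-52, 78)
The requested component of w2 is 78.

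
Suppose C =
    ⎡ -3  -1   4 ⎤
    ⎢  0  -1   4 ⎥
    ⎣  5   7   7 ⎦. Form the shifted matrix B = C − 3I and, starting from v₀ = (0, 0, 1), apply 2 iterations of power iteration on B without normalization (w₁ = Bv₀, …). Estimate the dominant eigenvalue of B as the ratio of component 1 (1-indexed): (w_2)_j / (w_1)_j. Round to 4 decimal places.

B = C − 3I has rows (-6, -1, 4); (0, -4, 4); (5, 7, 4)
w1 = Bv₀ = ((-6)·0 + (-1)·0 + 4·1; 0·0 + (-4)·0 + 4·1; 5·0 + 7·0 + 4·1) = (4, 4, 4)
w2 = Bw1 = ((-6)·4 + (-1)·4 + 4·4; 0·4 + (-4)·4 + 4·4; 5·4 + 7·4 + 4·4) = (-12, 0, 64)
Ratio: -12/4 = -3.0000

-3.0000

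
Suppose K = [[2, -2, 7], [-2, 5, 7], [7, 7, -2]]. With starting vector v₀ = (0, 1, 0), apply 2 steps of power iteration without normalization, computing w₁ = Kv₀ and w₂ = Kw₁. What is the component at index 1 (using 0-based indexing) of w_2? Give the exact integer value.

w1 = Kv₀ = (-2, 5, 7)
w2 = Kw1 = (35, 78, 7)
The requested component of w2 is 78.

78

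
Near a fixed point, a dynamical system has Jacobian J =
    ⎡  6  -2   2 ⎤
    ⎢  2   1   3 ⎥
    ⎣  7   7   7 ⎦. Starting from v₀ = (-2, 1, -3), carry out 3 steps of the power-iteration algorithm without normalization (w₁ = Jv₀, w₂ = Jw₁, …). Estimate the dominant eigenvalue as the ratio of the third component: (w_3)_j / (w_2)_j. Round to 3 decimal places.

11.800

w1 = Jv₀ = (6·(-2) + (-2)·1 + 2·(-3); 2·(-2) + 1·1 + 3·(-3); 7·(-2) + 7·1 + 7·(-3)) = (-20, -12, -28)
w2 = Jw1 = (6·(-20) + (-2)·(-12) + 2·(-28); 2·(-20) + 1·(-12) + 3·(-28); 7·(-20) + 7·(-12) + 7·(-28)) = (-152, -136, -420)
w3 = Jw2 = (-1480, -1700, -4956)
Ratio at component: -4956 / -420 = 11.800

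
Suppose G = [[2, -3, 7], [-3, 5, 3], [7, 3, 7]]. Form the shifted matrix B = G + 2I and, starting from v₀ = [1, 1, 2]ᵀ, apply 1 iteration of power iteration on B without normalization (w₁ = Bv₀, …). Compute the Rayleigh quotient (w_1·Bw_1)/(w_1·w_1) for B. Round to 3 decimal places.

B = G + 2I has rows (4, -3, 7); (-3, 7, 3); (7, 3, 9)
w1 = Bv₀ = (4·1 + (-3)·1 + 7·2; (-3)·1 + 7·1 + 3·2; 7·1 + 3·1 + 9·2) = (15, 10, 28)
Bw1 = (226, 109, 387)
w1·Bw1 = 15316; w1·w1 = 1109; μ ≈ 15316/1109 = 13.811

13.811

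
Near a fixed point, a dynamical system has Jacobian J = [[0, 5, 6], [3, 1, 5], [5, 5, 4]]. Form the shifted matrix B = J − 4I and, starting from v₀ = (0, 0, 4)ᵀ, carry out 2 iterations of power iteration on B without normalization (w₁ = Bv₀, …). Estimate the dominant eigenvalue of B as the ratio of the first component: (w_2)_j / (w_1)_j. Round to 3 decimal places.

B = J − 4I has rows (-4, 5, 6); (3, -3, 5); (5, 5, 0)
w1 = Bv₀ = ((-4)·0 + 5·0 + 6·4; 3·0 + (-3)·0 + 5·4; 5·0 + 5·0 + 0·4) = (24, 20, 0)
w2 = Bw1 = ((-4)·24 + 5·20 + 6·0; 3·24 + (-3)·20 + 5·0; 5·24 + 5·20 + 0·0) = (4, 12, 220)
Ratio: 4/24 = 0.167

0.167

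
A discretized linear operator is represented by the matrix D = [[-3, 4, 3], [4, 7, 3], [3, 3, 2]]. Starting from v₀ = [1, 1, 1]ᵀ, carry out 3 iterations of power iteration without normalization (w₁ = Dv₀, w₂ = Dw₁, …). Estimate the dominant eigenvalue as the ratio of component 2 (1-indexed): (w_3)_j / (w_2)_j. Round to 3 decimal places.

10.493

w1 = Dv₀ = (4, 14, 8)
w2 = Dw1 = (68, 138, 70)
w3 = Dw2 = (558, 1448, 758)
Ratio at component: 1448 / 138 = 10.493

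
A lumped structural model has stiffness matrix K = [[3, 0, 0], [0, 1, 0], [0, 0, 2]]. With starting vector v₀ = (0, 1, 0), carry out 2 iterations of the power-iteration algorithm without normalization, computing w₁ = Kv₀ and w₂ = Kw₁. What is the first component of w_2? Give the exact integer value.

0

w1 = Kv₀ = (3·0 + 0·1 + 0·0; 0·0 + 1·1 + 0·0; 0·0 + 0·1 + 2·0) = (0, 1, 0)
w2 = Kw1 = (3·0 + 0·1 + 0·0; 0·0 + 1·1 + 0·0; 0·0 + 0·1 + 2·0) = (0, 1, 0)
The requested component of w2 is 0.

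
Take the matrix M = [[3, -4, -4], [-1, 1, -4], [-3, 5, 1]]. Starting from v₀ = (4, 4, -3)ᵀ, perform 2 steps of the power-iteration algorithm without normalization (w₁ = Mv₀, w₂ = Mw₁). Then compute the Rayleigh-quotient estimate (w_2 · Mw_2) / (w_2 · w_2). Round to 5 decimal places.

w1 = Mv₀ = (8, 12, 5)
w2 = Mw1 = (-44, -16, 41)
Mw2 = (-232, -136, 93)
w2·Mw2 = (-44)·(-232) + (-16)·(-136) + 41·93 = 16197; w2·w2 = (-44)·(-44) + (-16)·(-16) + 41·41 = 3873
λ ≈ 16197/3873 = 4.18203

4.18203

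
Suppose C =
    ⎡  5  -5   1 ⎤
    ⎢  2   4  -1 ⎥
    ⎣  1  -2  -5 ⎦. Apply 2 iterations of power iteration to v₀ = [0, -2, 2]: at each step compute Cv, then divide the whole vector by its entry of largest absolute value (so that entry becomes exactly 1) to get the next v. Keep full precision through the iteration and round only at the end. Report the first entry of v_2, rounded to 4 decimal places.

1.0000

Cv0 = (12.00000, -10.00000, -6.00000); divide by 12.00000 → v1 = (1.00000, -0.83333, -0.50000)
Cv1 = (8.66667, -0.83333, 5.16667); divide by 8.66667 → v2 = (1.00000, -0.09615, 0.59615)
Requested entry of v2: 104/104 = 1.0000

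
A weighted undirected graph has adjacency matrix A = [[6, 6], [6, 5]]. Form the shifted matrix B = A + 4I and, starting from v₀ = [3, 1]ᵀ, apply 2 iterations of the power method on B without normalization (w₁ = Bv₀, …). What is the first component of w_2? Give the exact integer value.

B = A + 4I has rows (10, 6); (6, 9)
w1 = Bv₀ = (36, 27)
w2 = Bw1 = (522, 459)
Requested component of w2: 522

522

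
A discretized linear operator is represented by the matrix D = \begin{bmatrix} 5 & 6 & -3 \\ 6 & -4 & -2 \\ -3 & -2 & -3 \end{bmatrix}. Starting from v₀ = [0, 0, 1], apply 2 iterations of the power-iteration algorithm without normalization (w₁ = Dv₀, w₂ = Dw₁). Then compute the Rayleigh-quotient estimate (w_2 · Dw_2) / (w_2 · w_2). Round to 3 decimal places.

w1 = Dv₀ = (5·0 + 6·0 + (-3)·1; 6·0 + (-4)·0 + (-2)·1; (-3)·0 + (-2)·0 + (-3)·1) = (-3, -2, -3)
w2 = Dw1 = (5·(-3) + 6·(-2) + (-3)·(-3); 6·(-3) + (-4)·(-2) + (-2)·(-3); (-3)·(-3) + (-2)·(-2) + (-3)·(-3)) = (-18, -4, 22)
Dw2 = (-180, -136, -4)
w2·Dw2 = (-18)·(-180) + (-4)·(-136) + 22·(-4) = 3696; w2·w2 = (-18)·(-18) + (-4)·(-4) + 22·22 = 824
λ ≈ 3696/824 = 4.485

4.485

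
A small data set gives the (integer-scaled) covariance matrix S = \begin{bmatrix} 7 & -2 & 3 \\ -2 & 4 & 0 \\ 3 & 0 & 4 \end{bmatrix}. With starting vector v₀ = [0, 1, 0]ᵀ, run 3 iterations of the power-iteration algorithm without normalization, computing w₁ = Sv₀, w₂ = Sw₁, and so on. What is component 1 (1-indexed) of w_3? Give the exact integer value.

w1 = Sv₀ = (-2, 4, 0)
w2 = Sw1 = (-22, 20, -6)
w3 = Sw2 = (-212, 124, -90)
The requested component of w3 is -212.

-212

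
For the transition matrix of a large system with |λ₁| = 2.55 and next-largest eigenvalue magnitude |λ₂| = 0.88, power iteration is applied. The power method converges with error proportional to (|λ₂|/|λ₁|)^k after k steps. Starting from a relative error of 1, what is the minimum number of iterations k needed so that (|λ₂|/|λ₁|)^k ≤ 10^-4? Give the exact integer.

9

|λ₂/λ₁| = 0.88/2.55 = 0.34510
Need k ≥ ln(10^-4) / ln(0.34510) = -9.2103 / -1.0639 ≈ 8.657
Smallest integer k satisfying the bound: 9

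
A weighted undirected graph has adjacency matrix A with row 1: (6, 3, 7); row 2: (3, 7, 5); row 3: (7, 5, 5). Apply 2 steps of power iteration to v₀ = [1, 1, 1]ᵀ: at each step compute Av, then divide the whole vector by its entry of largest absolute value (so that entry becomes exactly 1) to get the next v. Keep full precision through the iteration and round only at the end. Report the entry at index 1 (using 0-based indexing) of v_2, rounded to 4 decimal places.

Av0 = (16.00000, 15.00000, 17.00000); divide by 17.00000 → v1 = (0.94118, 0.88235, 1.00000)
Av1 = (15.29412, 14.00000, 16.00000); divide by 16.00000 → v2 = (0.95588, 0.87500, 1.00000)
Requested entry of v2: 238/272 = 0.8750

0.8750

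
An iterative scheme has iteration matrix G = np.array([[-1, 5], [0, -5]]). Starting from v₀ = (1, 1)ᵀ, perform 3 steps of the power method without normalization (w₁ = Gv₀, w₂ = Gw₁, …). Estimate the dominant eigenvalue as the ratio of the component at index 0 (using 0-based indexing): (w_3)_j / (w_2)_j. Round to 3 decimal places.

w1 = Gv₀ = ((-1)·1 + 5·1; 0·1 + (-5)·1) = (4, -5)
w2 = Gw1 = ((-1)·4 + 5·(-5); 0·4 + (-5)·(-5)) = (-29, 25)
w3 = Gw2 = (154, -125)
Ratio at component: 154 / -29 = -5.310

-5.310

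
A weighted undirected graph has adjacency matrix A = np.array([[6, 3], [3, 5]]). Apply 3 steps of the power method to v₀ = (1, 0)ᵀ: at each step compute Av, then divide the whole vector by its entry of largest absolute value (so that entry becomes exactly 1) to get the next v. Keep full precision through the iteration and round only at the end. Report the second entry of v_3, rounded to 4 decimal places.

0.8130

Av0 = (6.00000, 3.00000); divide by 6.00000 → v1 = (1.00000, 0.50000)
Av1 = (7.50000, 5.50000); divide by 7.50000 → v2 = (1.00000, 0.73333)
Av2 = (8.20000, 6.66667); divide by 8.20000 → v3 = (1.00000, 0.81301)
Requested entry of v3: 300/369 = 0.8130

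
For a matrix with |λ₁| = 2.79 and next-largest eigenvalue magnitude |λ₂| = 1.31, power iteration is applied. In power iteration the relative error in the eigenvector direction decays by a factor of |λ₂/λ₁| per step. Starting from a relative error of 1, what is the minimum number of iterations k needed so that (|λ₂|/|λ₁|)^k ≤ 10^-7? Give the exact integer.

22

|λ₂/λ₁| = 1.31/2.79 = 0.46953
Need k ≥ ln(10^-7) / ln(0.46953) = -16.1181 / -0.7560 ≈ 21.320
Smallest integer k satisfying the bound: 22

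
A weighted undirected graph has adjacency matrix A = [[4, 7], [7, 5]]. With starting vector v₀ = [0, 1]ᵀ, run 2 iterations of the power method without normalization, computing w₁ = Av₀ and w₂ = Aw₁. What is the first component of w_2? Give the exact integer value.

63

w1 = Av₀ = (7, 5)
w2 = Aw1 = (63, 74)
The requested component of w2 is 63.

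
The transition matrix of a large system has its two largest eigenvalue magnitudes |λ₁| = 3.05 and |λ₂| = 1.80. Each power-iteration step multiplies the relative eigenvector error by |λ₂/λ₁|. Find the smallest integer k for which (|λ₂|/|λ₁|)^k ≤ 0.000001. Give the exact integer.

27

|λ₂/λ₁| = 1.80/3.05 = 0.59016
Need k ≥ ln(0.000001) / ln(0.59016) = -13.8155 / -0.5274 ≈ 26.198
Smallest integer k satisfying the bound: 27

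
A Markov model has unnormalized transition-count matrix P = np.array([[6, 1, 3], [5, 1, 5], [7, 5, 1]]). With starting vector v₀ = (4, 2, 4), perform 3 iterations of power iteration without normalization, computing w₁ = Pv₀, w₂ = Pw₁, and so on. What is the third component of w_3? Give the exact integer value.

5500

w1 = Pv₀ = (38, 42, 42)
w2 = Pw1 = (396, 442, 518)
w3 = Pw2 = (4372, 5012, 5500)
The requested component of w3 is 5500.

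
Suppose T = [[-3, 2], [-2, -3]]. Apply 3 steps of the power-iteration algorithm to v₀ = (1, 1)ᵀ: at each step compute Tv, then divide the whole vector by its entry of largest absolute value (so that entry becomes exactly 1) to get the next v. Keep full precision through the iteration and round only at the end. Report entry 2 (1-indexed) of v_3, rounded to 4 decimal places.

-0.6727

Tv0 = (-1.00000, -5.00000); divide by -5.00000 → v1 = (0.20000, 1.00000)
Tv1 = (1.40000, -3.40000); divide by -3.40000 → v2 = (-0.41176, 1.00000)
Tv2 = (3.23529, -2.17647); divide by 3.23529 → v3 = (1.00000, -0.67273)
Requested entry of v3: -37/55 = -0.6727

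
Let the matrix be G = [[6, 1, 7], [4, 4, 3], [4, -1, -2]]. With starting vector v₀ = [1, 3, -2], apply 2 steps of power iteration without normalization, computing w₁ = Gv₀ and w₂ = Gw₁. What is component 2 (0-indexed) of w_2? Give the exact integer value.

-40

w1 = Gv₀ = (-5, 10, 5)
w2 = Gw1 = (15, 35, -40)
The requested component of w2 is -40.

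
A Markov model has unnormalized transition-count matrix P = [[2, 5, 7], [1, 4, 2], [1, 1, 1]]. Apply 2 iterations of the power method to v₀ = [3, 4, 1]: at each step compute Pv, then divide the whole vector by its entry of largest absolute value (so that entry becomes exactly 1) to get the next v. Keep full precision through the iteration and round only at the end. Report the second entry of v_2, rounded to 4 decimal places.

Pv0 = (33.00000, 21.00000, 8.00000); divide by 33.00000 → v1 = (1.00000, 0.63636, 0.24242)
Pv1 = (6.87879, 4.03030, 1.87879); divide by 6.87879 → v2 = (1.00000, 0.58590, 0.27313)
Requested entry of v2: 133/227 = 0.5859

0.5859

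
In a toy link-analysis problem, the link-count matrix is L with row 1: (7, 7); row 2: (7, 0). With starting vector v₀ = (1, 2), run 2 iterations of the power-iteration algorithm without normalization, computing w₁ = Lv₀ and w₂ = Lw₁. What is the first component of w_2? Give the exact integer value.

196

w1 = Lv₀ = (7·1 + 7·2; 7·1 + 0·2) = (21, 7)
w2 = Lw1 = (7·21 + 7·7; 7·21 + 0·7) = (196, 147)
The requested component of w2 is 196.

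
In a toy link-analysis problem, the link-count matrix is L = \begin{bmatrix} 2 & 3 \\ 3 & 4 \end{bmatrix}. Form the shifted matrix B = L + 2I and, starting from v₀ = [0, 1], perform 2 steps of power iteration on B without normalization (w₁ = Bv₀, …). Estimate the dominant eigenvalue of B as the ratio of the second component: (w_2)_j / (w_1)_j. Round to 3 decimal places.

B = L + 2I has rows (4, 3); (3, 6)
w1 = Bv₀ = (3, 6)
w2 = Bw1 = (30, 45)
Ratio: 45/6 = 7.500

μ ≈ 7.500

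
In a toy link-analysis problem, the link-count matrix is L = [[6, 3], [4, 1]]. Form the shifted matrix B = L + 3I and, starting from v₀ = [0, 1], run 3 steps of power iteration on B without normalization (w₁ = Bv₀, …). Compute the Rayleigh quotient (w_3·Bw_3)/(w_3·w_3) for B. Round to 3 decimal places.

B = L + 3I has rows (9, 3); (4, 4)
w1 = Bv₀ = (9·0 + 3·1; 4·0 + 4·1) = (3, 4)
w2 = Bw1 = (9·3 + 3·4; 4·3 + 4·4) = (39, 28)
w3 = Bw2 = (435, 268)
Bw3 = (4719, 2812)
w3·Bw3 = 2806381; w3·w3 = 261049; μ ≈ 2806381/261049 = 10.750

μ ≈ 10.750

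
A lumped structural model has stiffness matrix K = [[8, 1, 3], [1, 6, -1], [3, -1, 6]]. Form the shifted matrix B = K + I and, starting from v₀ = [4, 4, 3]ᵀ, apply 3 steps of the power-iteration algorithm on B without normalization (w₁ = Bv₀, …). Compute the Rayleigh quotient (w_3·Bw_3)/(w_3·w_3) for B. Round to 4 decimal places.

B = K + I has rows (9, 1, 3); (1, 7, -1); (3, -1, 7)
w1 = Bv₀ = (9·4 + 1·4 + 3·3; 1·4 + 7·4 + (-1)·3; 3·4 + (-1)·4 + 7·3) = (49, 29, 29)
w2 = Bw1 = (9·49 + 1·29 + 3·29; 1·49 + 7·29 + (-1)·29; 3·49 + (-1)·29 + 7·29) = (557, 223, 321)
w3 = Bw2 = (6199, 1797, 3695)
Bw3 = (68673, 15083, 42665)
w3·Bw3 = 610455253; w3·w3 = 55309835; μ ≈ 610455253/55309835 = 11.0370

μ ≈ 11.0370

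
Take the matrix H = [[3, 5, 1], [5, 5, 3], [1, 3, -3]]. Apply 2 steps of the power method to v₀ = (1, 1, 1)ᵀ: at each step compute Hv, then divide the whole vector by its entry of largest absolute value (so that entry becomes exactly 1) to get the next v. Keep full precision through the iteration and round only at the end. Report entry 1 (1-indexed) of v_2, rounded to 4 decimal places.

0.8230

Hv0 = (9.00000, 13.00000, 1.00000); divide by 13.00000 → v1 = (0.69231, 1.00000, 0.07692)
Hv1 = (7.15385, 8.69231, 3.46154); divide by 8.69231 → v2 = (0.82301, 1.00000, 0.39823)
Requested entry of v2: 93/113 = 0.8230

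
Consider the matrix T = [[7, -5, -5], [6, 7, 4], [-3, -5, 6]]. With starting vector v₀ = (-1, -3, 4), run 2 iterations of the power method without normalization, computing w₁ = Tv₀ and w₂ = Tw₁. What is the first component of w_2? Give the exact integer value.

w1 = Tv₀ = (-12, -11, 42)
w2 = Tw1 = (-239, 19, 343)
The requested component of w2 is -239.

-239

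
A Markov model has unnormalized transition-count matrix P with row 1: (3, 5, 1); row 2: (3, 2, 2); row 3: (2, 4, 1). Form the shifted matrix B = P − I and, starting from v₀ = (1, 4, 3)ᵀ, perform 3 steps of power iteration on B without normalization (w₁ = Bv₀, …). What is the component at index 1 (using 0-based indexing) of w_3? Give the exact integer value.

727

B = P − I has rows (2, 5, 1); (3, 1, 2); (2, 4, 0)
w1 = Bv₀ = (25, 13, 18)
w2 = Bw1 = (133, 124, 102)
w3 = Bw2 = (988, 727, 762)
Requested component of w3: 727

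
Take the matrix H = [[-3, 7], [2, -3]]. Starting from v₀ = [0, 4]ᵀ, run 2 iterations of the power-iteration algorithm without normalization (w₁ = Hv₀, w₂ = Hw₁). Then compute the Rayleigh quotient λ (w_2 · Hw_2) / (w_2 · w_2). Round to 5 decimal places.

λ ≈ -6.79154

w1 = Hv₀ = ((-3)·0 + 7·4; 2·0 + (-3)·4) = (28, -12)
w2 = Hw1 = ((-3)·28 + 7·(-12); 2·28 + (-3)·(-12)) = (-168, 92)
Hw2 = (1148, -612)
w2·Hw2 = (-168)·1148 + 92·(-612) = -249168; w2·w2 = (-168)·(-168) + 92·92 = 36688
λ ≈ -249168/36688 = -6.79154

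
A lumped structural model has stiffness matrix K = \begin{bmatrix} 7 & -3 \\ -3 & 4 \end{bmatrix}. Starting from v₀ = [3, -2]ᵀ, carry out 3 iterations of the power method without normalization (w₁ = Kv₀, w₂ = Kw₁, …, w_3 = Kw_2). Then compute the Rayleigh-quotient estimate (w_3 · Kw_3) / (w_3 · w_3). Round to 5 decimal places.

w1 = Kv₀ = (27, -17)
w2 = Kw1 = (240, -149)
w3 = Kw2 = (2127, -1316)
Kw3 = (18837, -11645)
w3·Kw3 = 2127·18837 + (-1316)·(-11645) = 55391119; w3·w3 = 2127·2127 + (-1316)·(-1316) = 6255985
λ ≈ 55391119/6255985 = 8.85410

8.85410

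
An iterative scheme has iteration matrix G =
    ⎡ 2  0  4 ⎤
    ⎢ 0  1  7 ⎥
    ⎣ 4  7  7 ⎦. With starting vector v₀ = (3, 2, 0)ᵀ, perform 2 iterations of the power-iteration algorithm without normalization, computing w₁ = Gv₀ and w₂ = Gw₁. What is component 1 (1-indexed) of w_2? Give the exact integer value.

116

w1 = Gv₀ = (2·3 + 0·2 + 4·0; 0·3 + 1·2 + 7·0; 4·3 + 7·2 + 7·0) = (6, 2, 26)
w2 = Gw1 = (2·6 + 0·2 + 4·26; 0·6 + 1·2 + 7·26; 4·6 + 7·2 + 7·26) = (116, 184, 220)
The requested component of w2 is 116.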